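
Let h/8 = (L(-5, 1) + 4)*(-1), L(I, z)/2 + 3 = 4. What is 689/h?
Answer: -689/48 ≈ -14.354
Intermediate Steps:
L(I, z) = 2 (L(I, z) = -6 + 2*4 = -6 + 8 = 2)
h = -48 (h = 8*((2 + 4)*(-1)) = 8*(6*(-1)) = 8*(-6) = -48)
689/h = 689/(-48) = 689*(-1/48) = -689/48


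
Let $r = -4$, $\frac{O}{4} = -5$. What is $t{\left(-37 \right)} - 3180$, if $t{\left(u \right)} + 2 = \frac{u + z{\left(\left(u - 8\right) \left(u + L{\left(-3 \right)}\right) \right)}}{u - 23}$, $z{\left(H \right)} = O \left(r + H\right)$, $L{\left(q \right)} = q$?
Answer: $- \frac{154963}{60} \approx -2582.7$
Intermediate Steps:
$O = -20$ ($O = 4 \left(-5\right) = -20$)
$z{\left(H \right)} = 80 - 20 H$ ($z{\left(H \right)} = - 20 \left(-4 + H\right) = 80 - 20 H$)
$t{\left(u \right)} = -2 + \frac{80 + u - 20 \left(-8 + u\right) \left(-3 + u\right)}{-23 + u}$ ($t{\left(u \right)} = -2 + \frac{u - \left(-80 + 20 \left(u - 8\right) \left(u - 3\right)\right)}{u - 23} = -2 + \frac{u - \left(-80 + 20 \left(-8 + u\right) \left(-3 + u\right)\right)}{-23 + u} = -2 + \frac{80 + u - 20 \left(-8 + u\right) \left(-3 + u\right)}{-23 + u}$)
$t{\left(-37 \right)} - 3180 = \frac{-354 - 20 \left(-37\right)^{2} + 219 \left(-37\right)}{-23 - 37} - 3180 = \frac{-354 - 27380 - 8103}{-60} - 3180 = - \frac{-354 - 27380 - 8103}{60} - 3180 = \left(- \frac{1}{60}\right) \left(-35837\right) - 3180 = \frac{35837}{60} - 3180 = - \frac{154963}{60}$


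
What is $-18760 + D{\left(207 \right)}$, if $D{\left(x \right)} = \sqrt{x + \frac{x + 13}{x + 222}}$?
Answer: $-18760 + \frac{\sqrt{315627}}{39} \approx -18746.0$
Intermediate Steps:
$D{\left(x \right)} = \sqrt{x + \frac{13 + x}{222 + x}}$
$-18760 + D{\left(207 \right)} = -18760 + \sqrt{\frac{13 + 207 + 207 \left(222 + 207\right)}{222 + 207}} = -18760 + \sqrt{\frac{13 + 207 + 207 \cdot 429}{429}} = -18760 + \sqrt{\frac{13 + 207 + 88803}{429}} = -18760 + \sqrt{\frac{1}{429} \cdot 89023} = -18760 + \sqrt{\frac{8093}{39}} = -18760 + \frac{\sqrt{315627}}{39}$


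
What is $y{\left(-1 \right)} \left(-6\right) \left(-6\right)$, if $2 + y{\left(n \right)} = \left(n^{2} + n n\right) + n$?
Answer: $-36$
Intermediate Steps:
$y{\left(n \right)} = -2 + n + 2 n^{2}$ ($y{\left(n \right)} = -2 + \left(\left(n^{2} + n n\right) + n\right) = -2 + \left(\left(n^{2} + n^{2}\right) + n\right) = -2 + \left(2 n^{2} + n\right) = -2 + \left(n + 2 n^{2}\right) = -2 + n + 2 n^{2}$)
$y{\left(-1 \right)} \left(-6\right) \left(-6\right) = \left(-2 - 1 + 2 \left(-1\right)^{2}\right) \left(-6\right) \left(-6\right) = \left(-2 - 1 + 2 \cdot 1\right) \left(-6\right) \left(-6\right) = \left(-2 - 1 + 2\right) \left(-6\right) \left(-6\right) = \left(-1\right) \left(-6\right) \left(-6\right) = 6 \left(-6\right) = -36$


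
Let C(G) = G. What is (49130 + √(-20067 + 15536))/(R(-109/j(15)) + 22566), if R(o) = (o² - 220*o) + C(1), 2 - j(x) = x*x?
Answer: 1221592885/558449342 + 49729*I*√4531/1116898684 ≈ 2.1875 + 0.002997*I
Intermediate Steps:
j(x) = 2 - x² (j(x) = 2 - x*x = 2 - x²)
R(o) = 1 + o² - 220*o (R(o) = (o² - 220*o) + 1 = 1 + o² - 220*o)
(49130 + √(-20067 + 15536))/(R(-109/j(15)) + 22566) = (49130 + √(-20067 + 15536))/((1 + (-109/(2 - 1*15²))² - (-23980)/(2 - 1*15²)) + 22566) = (49130 + √(-4531))/((1 + (-109/(2 - 1*225))² - (-23980)/(2 - 1*225)) + 22566) = (49130 + I*√4531)/((1 + (-109/(2 - 225))² - (-23980)/(2 - 225)) + 22566) = (49130 + I*√4531)/((1 + (-109/(-223))² - (-23980)/(-223)) + 22566) = (49130 + I*√4531)/((1 + (-109*(-1/223))² - (-23980)*(-1)/223) + 22566) = (49130 + I*√4531)/((1 + (109/223)² - 220*109/223) + 22566) = (49130 + I*√4531)/((1 + 11881/49729 - 23980/223) + 22566) = (49130 + I*√4531)/(-5285930/49729 + 22566) = (49130 + I*√4531)/(1116898684/49729) = (49130 + I*√4531)*(49729/1116898684) = 1221592885/558449342 + 49729*I*√4531/1116898684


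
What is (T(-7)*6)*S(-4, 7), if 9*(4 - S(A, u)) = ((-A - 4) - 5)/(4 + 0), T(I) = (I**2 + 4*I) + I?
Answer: 1043/3 ≈ 347.67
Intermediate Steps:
T(I) = I**2 + 5*I
S(A, u) = 17/4 + A/36 (S(A, u) = 4 - ((-A - 4) - 5)/(9*(4 + 0)) = 4 - ((-4 - A) - 5)/(9*4) = 4 - (-9 - A)/(9*4) = 4 - (-9/4 - A/4)/9 = 4 + (1/4 + A/36) = 17/4 + A/36)
(T(-7)*6)*S(-4, 7) = (-7*(5 - 7)*6)*(17/4 + (1/36)*(-4)) = (-7*(-2)*6)*(17/4 - 1/9) = (14*6)*(149/36) = 84*(149/36) = 1043/3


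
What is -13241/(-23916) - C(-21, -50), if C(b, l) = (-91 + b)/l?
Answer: -1008271/597900 ≈ -1.6864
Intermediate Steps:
C(b, l) = (-91 + b)/l
-13241/(-23916) - C(-21, -50) = -13241/(-23916) - (-91 - 21)/(-50) = -13241*(-1/23916) - (-1)*(-112)/50 = 13241/23916 - 1*56/25 = 13241/23916 - 56/25 = -1008271/597900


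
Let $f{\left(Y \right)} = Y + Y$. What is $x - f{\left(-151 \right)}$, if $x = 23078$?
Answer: $23380$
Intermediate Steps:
$f{\left(Y \right)} = 2 Y$
$x - f{\left(-151 \right)} = 23078 - 2 \left(-151\right) = 23078 - -302 = 23078 + 302 = 23380$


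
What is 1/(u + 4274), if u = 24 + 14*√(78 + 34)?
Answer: 307/1317918 - 2*√7/658959 ≈ 0.00022491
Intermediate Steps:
u = 24 + 56*√7 (u = 24 + 14*√112 = 24 + 14*(4*√7) = 24 + 56*√7 ≈ 172.16)
1/(u + 4274) = 1/((24 + 56*√7) + 4274) = 1/(4298 + 56*√7)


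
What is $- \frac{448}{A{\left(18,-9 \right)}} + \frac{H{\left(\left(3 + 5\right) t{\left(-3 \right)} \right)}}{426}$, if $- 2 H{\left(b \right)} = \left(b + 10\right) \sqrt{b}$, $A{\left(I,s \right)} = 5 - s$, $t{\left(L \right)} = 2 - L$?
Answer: $-32 - \frac{25 \sqrt{10}}{213} \approx -32.371$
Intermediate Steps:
$H{\left(b \right)} = - \frac{\sqrt{b} \left(10 + b\right)}{2}$ ($H{\left(b \right)} = - \frac{\left(b + 10\right) \sqrt{b}}{2} = - \frac{\left(10 + b\right) \sqrt{b}}{2} = - \frac{\sqrt{b} \left(10 + b\right)}{2}$)
$- \frac{448}{A{\left(18,-9 \right)}} + \frac{H{\left(\left(3 + 5\right) t{\left(-3 \right)} \right)}}{426} = - \frac{448}{5 - -9} + \frac{\frac{1}{2} \sqrt{\left(3 + 5\right) \left(2 - -3\right)} \left(-10 - \left(3 + 5\right) \left(2 - -3\right)\right)}{426} = - \frac{448}{5 + 9} + \frac{\sqrt{8 \left(2 + 3\right)} \left(-10 - 8 \left(2 + 3\right)\right)}{2} \cdot \frac{1}{426} = - \frac{448}{14} + \frac{\sqrt{8 \cdot 5} \left(-10 - 8 \cdot 5\right)}{2} \cdot \frac{1}{426} = \left(-448\right) \frac{1}{14} + \frac{\sqrt{40} \left(-10 - 40\right)}{2} \cdot \frac{1}{426} = -32 + \frac{2 \sqrt{10} \left(-10 - 40\right)}{2} \cdot \frac{1}{426} = -32 + \frac{1}{2} \cdot 2 \sqrt{10} \left(-50\right) \frac{1}{426} = -32 + - 50 \sqrt{10} \cdot \frac{1}{426} = -32 - \frac{25 \sqrt{10}}{213}$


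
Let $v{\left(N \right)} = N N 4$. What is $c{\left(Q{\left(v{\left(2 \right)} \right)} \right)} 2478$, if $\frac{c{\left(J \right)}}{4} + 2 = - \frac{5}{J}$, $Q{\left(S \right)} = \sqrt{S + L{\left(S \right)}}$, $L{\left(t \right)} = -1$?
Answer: $-19824 - 3304 \sqrt{15} \approx -32620.0$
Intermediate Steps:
$v{\left(N \right)} = 4 N^{2}$ ($v{\left(N \right)} = N^{2} \cdot 4 = 4 N^{2}$)
$Q{\left(S \right)} = \sqrt{-1 + S}$ ($Q{\left(S \right)} = \sqrt{S - 1} = \sqrt{-1 + S}$)
$c{\left(J \right)} = -8 - \frac{20}{J}$ ($c{\left(J \right)} = -8 + 4 \left(- \frac{5}{J}\right) = -8 - \frac{20}{J}$)
$c{\left(Q{\left(v{\left(2 \right)} \right)} \right)} 2478 = \left(-8 - \frac{20}{\sqrt{-1 + 4 \cdot 2^{2}}}\right) 2478 = \left(-8 - \frac{20}{\sqrt{-1 + 4 \cdot 4}}\right) 2478 = \left(-8 - \frac{20}{\sqrt{-1 + 16}}\right) 2478 = \left(-8 - \frac{20}{\sqrt{15}}\right) 2478 = \left(-8 - 20 \frac{\sqrt{15}}{15}\right) 2478 = \left(-8 - \frac{4 \sqrt{15}}{3}\right) 2478 = -19824 - 3304 \sqrt{15}$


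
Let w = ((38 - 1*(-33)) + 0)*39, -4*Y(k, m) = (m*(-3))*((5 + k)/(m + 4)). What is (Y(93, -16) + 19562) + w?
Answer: 22429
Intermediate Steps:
Y(k, m) = 3*m*(5 + k)/(4*(4 + m)) (Y(k, m) = -m*(-3)*(5 + k)/(m + 4)/4 = -(-3*m)*(5 + k)/(4 + m)/4 = -(-3)*m*(5 + k)/(4*(4 + m)) = 3*m*(5 + k)/(4*(4 + m)))
w = 2769 (w = ((38 + 33) + 0)*39 = (71 + 0)*39 = 71*39 = 2769)
(Y(93, -16) + 19562) + w = ((¾)*(-16)*(5 + 93)/(4 - 16) + 19562) + 2769 = ((¾)*(-16)*98/(-12) + 19562) + 2769 = ((¾)*(-16)*(-1/12)*98 + 19562) + 2769 = (98 + 19562) + 2769 = 19660 + 2769 = 22429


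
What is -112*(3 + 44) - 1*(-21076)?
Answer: 15812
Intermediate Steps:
-112*(3 + 44) - 1*(-21076) = -112*47 + 21076 = -5264 + 21076 = 15812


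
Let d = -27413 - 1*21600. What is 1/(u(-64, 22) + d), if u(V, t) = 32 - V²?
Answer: -1/53077 ≈ -1.8841e-5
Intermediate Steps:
d = -49013 (d = -27413 - 21600 = -49013)
1/(u(-64, 22) + d) = 1/((32 - 1*(-64)²) - 49013) = 1/((32 - 1*4096) - 49013) = 1/((32 - 4096) - 49013) = 1/(-4064 - 49013) = 1/(-53077) = -1/53077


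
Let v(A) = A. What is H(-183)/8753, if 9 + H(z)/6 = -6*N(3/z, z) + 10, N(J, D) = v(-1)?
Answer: 42/8753 ≈ 0.0047984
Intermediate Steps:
N(J, D) = -1
H(z) = 42 (H(z) = -54 + 6*(-6*(-1) + 10) = -54 + 6*(6 + 10) = -54 + 6*16 = -54 + 96 = 42)
H(-183)/8753 = 42/8753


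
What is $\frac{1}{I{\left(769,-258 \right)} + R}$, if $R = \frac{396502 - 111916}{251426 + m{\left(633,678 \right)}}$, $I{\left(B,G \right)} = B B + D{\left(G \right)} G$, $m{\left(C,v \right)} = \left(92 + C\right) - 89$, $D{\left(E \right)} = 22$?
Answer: $\frac{126031}{73814608528} \approx 1.7074 \cdot 10^{-6}$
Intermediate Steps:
$m{\left(C,v \right)} = 3 + C$
$I{\left(B,G \right)} = B^{2} + 22 G$ ($I{\left(B,G \right)} = B B + 22 G = B^{2} + 22 G$)
$R = \frac{142293}{126031}$ ($R = \frac{396502 - 111916}{251426 + \left(3 + 633\right)} = \frac{284586}{251426 + 636} = \frac{284586}{252062} = 284586 \cdot \frac{1}{252062} = \frac{142293}{126031} \approx 1.129$)
$\frac{1}{I{\left(769,-258 \right)} + R} = \frac{1}{\left(769^{2} + 22 \left(-258\right)\right) + \frac{142293}{126031}} = \frac{1}{\left(591361 - 5676\right) + \frac{142293}{126031}} = \frac{1}{585685 + \frac{142293}{126031}} = \frac{1}{\frac{73814608528}{126031}} = \frac{126031}{73814608528}$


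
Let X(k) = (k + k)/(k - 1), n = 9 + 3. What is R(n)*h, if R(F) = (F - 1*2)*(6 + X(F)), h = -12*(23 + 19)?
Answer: -453600/11 ≈ -41236.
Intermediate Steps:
h = -504 (h = -12*42 = -504)
n = 12
X(k) = 2*k/(-1 + k) (X(k) = (2*k)/(-1 + k) = 2*k/(-1 + k))
R(F) = (-2 + F)*(6 + 2*F/(-1 + F)) (R(F) = (F - 1*2)*(6 + 2*F/(-1 + F)) = (F - 2)*(6 + 2*F/(-1 + F)) = (-2 + F)*(6 + 2*F/(-1 + F)))
R(n)*h = (2*(6 - 11*12 + 4*12**2)/(-1 + 12))*(-504) = (2*(6 - 132 + 4*144)/11)*(-504) = (2*(1/11)*(6 - 132 + 576))*(-504) = (2*(1/11)*450)*(-504) = (900/11)*(-504) = -453600/11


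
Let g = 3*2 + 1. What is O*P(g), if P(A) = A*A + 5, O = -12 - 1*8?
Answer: -1080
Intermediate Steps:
g = 7 (g = 6 + 1 = 7)
O = -20 (O = -12 - 8 = -20)
P(A) = 5 + A² (P(A) = A² + 5 = 5 + A²)
O*P(g) = -20*(5 + 7²) = -20*(5 + 49) = -20*54 = -1080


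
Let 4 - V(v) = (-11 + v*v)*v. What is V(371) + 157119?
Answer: -50903607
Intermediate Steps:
V(v) = 4 - v*(-11 + v²) (V(v) = 4 - (-11 + v*v)*v = 4 - (-11 + v²)*v = 4 - v*(-11 + v²))
V(371) + 157119 = (4 - 1*371³ + 11*371) + 157119 = (4 - 1*51064811 + 4081) + 157119 = (4 - 51064811 + 4081) + 157119 = -51060726 + 157119 = -50903607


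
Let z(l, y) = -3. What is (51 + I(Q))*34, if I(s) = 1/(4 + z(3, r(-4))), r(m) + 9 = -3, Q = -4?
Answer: 1768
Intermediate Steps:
r(m) = -12 (r(m) = -9 - 3 = -12)
I(s) = 1 (I(s) = 1/(4 - 3) = 1/1 = 1)
(51 + I(Q))*34 = (51 + 1)*34 = 52*34 = 1768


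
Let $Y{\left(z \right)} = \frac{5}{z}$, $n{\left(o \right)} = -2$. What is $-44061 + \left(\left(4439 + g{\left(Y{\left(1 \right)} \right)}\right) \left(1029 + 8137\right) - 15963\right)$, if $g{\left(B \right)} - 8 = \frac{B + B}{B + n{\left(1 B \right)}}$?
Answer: $\frac{122195194}{3} \approx 4.0732 \cdot 10^{7}$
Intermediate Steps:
$g{\left(B \right)} = 8 + \frac{2 B}{-2 + B}$ ($g{\left(B \right)} = 8 + \frac{B + B}{B - 2} = 8 + \frac{2 B}{-2 + B}$)
$-44061 + \left(\left(4439 + g{\left(Y{\left(1 \right)} \right)}\right) \left(1029 + 8137\right) - 15963\right) = -44061 - \left(15963 - \left(4439 + \frac{2 \left(-8 + 5 \cdot \frac{5}{1}\right)}{-2 + \frac{5}{1}}\right) \left(1029 + 8137\right)\right) = -44061 - \left(15963 - \left(4439 + \frac{2 \left(-8 + 5 \cdot 5 \cdot 1\right)}{-2 + 5 \cdot 1}\right) 9166\right) = -44061 - \left(15963 - \left(4439 + \frac{2 \left(-8 + 5 \cdot 5\right)}{-2 + 5}\right) 9166\right) = -44061 - \left(15963 - \left(4439 + \frac{2 \left(-8 + 25\right)}{3}\right) 9166\right) = -44061 - \left(15963 - \left(4439 + 2 \cdot \frac{1}{3} \cdot 17\right) 9166\right) = -44061 - \left(15963 - \left(4439 + \frac{34}{3}\right) 9166\right) = -44061 + \left(\frac{13351}{3} \cdot 9166 - 15963\right) = -44061 + \left(\frac{122375266}{3} - 15963\right) = -44061 + \frac{122327377}{3} = \frac{122195194}{3}$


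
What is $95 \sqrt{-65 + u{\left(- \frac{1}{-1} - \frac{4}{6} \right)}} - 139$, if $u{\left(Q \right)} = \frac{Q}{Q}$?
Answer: $-139 + 760 i \approx -139.0 + 760.0 i$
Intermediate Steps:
$u{\left(Q \right)} = 1$
$95 \sqrt{-65 + u{\left(- \frac{1}{-1} - \frac{4}{6} \right)}} - 139 = 95 \sqrt{-65 + 1} - 139 = 95 \sqrt{-64} - 139 = 95 \cdot 8 i - 139 = 760 i - 139 = -139 + 760 i$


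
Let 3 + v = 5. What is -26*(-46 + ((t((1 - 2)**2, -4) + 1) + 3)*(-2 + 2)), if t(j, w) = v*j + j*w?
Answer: 1196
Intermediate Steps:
v = 2 (v = -3 + 5 = 2)
t(j, w) = 2*j + j*w
-26*(-46 + ((t((1 - 2)**2, -4) + 1) + 3)*(-2 + 2)) = -26*(-46 + (((1 - 2)**2*(2 - 4) + 1) + 3)*(-2 + 2)) = -26*(-46 + (((-1)**2*(-2) + 1) + 3)*0) = -26*(-46 + ((1*(-2) + 1) + 3)*0) = -26*(-46 + ((-2 + 1) + 3)*0) = -26*(-46 + (-1 + 3)*0) = -26*(-46 + 2*0) = -26*(-46 + 0) = -26*(-46) = 1196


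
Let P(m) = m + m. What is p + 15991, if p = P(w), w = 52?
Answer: 16095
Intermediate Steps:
P(m) = 2*m
p = 104 (p = 2*52 = 104)
p + 15991 = 104 + 15991 = 16095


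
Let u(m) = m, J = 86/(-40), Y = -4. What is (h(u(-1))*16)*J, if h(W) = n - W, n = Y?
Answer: 516/5 ≈ 103.20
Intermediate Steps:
n = -4
J = -43/20 (J = 86*(-1/40) = -43/20 ≈ -2.1500)
h(W) = -4 - W
(h(u(-1))*16)*J = ((-4 - 1*(-1))*16)*(-43/20) = ((-4 + 1)*16)*(-43/20) = -3*16*(-43/20) = -48*(-43/20) = 516/5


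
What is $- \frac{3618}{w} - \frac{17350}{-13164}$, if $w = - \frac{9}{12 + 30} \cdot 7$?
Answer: $\frac{15884459}{6582} \approx 2413.3$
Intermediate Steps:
$w = - \frac{3}{2}$ ($w = - \frac{9}{42} \cdot 7 = \left(-9\right) \frac{1}{42} \cdot 7 = \left(- \frac{3}{14}\right) 7 = - \frac{3}{2} \approx -1.5$)
$- \frac{3618}{w} - \frac{17350}{-13164} = - \frac{3618}{- \frac{3}{2}} - \frac{17350}{-13164} = \left(-3618\right) \left(- \frac{2}{3}\right) - - \frac{8675}{6582} = 2412 + \frac{8675}{6582} = \frac{15884459}{6582}$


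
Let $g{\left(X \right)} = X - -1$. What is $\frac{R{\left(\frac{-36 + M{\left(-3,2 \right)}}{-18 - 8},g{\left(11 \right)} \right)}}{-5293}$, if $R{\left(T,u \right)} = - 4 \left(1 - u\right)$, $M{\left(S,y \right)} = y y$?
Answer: $- \frac{44}{5293} \approx -0.0083129$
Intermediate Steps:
$M{\left(S,y \right)} = y^{2}$
$g{\left(X \right)} = 1 + X$ ($g{\left(X \right)} = X + 1 = 1 + X$)
$R{\left(T,u \right)} = -4 + 4 u$
$\frac{R{\left(\frac{-36 + M{\left(-3,2 \right)}}{-18 - 8},g{\left(11 \right)} \right)}}{-5293} = \frac{-4 + 4 \left(1 + 11\right)}{-5293} = \left(-4 + 4 \cdot 12\right) \left(- \frac{1}{5293}\right) = \left(-4 + 48\right) \left(- \frac{1}{5293}\right) = 44 \left(- \frac{1}{5293}\right) = - \frac{44}{5293}$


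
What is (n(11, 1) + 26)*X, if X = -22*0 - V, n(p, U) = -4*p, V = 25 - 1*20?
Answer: 90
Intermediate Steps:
V = 5 (V = 25 - 20 = 5)
X = -5 (X = -22*0 - 1*5 = 0 - 5 = -5)
(n(11, 1) + 26)*X = (-4*11 + 26)*(-5) = (-44 + 26)*(-5) = -18*(-5) = 90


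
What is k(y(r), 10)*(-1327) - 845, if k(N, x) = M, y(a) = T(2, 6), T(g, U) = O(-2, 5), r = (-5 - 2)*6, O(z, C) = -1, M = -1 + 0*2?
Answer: 482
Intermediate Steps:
M = -1 (M = -1 + 0 = -1)
r = -42 (r = -7*6 = -42)
T(g, U) = -1
y(a) = -1
k(N, x) = -1
k(y(r), 10)*(-1327) - 845 = -1*(-1327) - 845 = 1327 - 845 = 482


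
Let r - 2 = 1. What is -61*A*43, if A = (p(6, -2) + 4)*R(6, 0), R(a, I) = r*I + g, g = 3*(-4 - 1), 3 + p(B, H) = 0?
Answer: 39345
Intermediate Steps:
p(B, H) = -3 (p(B, H) = -3 + 0 = -3)
r = 3 (r = 2 + 1 = 3)
g = -15 (g = 3*(-5) = -15)
R(a, I) = -15 + 3*I (R(a, I) = 3*I - 15 = -15 + 3*I)
A = -15 (A = (-3 + 4)*(-15 + 3*0) = 1*(-15 + 0) = 1*(-15) = -15)
-61*A*43 = -61*(-15)*43 = 915*43 = 39345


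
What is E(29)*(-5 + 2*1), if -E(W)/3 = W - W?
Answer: 0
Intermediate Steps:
E(W) = 0 (E(W) = -3*(W - W) = -3*0 = 0)
E(29)*(-5 + 2*1) = 0*(-5 + 2*1) = 0*(-5 + 2) = 0*(-3) = 0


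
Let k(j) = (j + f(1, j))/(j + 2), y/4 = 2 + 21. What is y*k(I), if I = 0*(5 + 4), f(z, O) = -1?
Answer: -46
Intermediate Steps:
y = 92 (y = 4*(2 + 21) = 4*23 = 92)
I = 0 (I = 0*9 = 0)
k(j) = (-1 + j)/(2 + j) (k(j) = (j - 1)/(j + 2) = (-1 + j)/(2 + j))
y*k(I) = 92*((-1 + 0)/(2 + 0)) = 92*(-1/2) = 92*((½)*(-1)) = 92*(-½) = -46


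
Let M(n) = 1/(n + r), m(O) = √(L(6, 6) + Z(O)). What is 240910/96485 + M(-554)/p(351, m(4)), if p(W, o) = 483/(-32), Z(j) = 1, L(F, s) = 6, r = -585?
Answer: 1152492106/461564943 ≈ 2.4969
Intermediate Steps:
m(O) = √7 (m(O) = √(6 + 1) = √7)
p(W, o) = -483/32 (p(W, o) = 483*(-1/32) = -483/32)
M(n) = 1/(-585 + n) (M(n) = 1/(n - 585) = 1/(-585 + n))
240910/96485 + M(-554)/p(351, m(4)) = 240910/96485 + 1/((-585 - 554)*(-483/32)) = 240910*(1/96485) - 32/483/(-1139) = 48182/19297 - 1/1139*(-32/483) = 48182/19297 + 32/550137 = 1152492106/461564943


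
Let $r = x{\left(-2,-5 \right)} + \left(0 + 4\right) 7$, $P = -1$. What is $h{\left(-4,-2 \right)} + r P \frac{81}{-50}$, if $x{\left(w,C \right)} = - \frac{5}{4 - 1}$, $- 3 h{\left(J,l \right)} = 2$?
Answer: $\frac{6299}{150} \approx 41.993$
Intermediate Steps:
$h{\left(J,l \right)} = - \frac{2}{3}$ ($h{\left(J,l \right)} = \left(- \frac{1}{3}\right) 2 = - \frac{2}{3}$)
$x{\left(w,C \right)} = - \frac{5}{3}$
$r = \frac{79}{3}$ ($r = - \frac{5}{3} + \left(0 + 4\right) 7 = - \frac{5}{3} + 4 \cdot 7 = - \frac{5}{3} + 28 = \frac{79}{3} \approx 26.333$)
$h{\left(-4,-2 \right)} + r P \frac{81}{-50} = - \frac{2}{3} + \frac{79 \left(- \frac{81}{-50}\right)}{3} = - \frac{2}{3} + \frac{79 \left(- \frac{81 \left(-1\right)}{50}\right)}{3} = - \frac{2}{3} + \frac{79 \left(\left(-1\right) \left(- \frac{81}{50}\right)\right)}{3} = - \frac{2}{3} + \frac{79}{3} \cdot \frac{81}{50} = - \frac{2}{3} + \frac{2133}{50} = \frac{6299}{150}$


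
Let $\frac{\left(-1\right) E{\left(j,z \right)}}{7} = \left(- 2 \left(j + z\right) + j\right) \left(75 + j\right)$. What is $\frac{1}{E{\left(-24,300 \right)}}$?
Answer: $\frac{1}{205632} \approx 4.8631 \cdot 10^{-6}$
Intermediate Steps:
$E{\left(j,z \right)} = - 7 \left(75 + j\right) \left(- j - 2 z\right)$ ($E{\left(j,z \right)} = - 7 \left(- 2 \left(j + z\right) + j\right) \left(75 + j\right) = - 7 \left(\left(- 2 j - 2 z\right) + j\right) \left(75 + j\right) = - 7 \left(- j - 2 z\right) \left(75 + j\right) = - 7 \left(75 + j\right) \left(- j - 2 z\right)$)
$\frac{1}{E{\left(-24,300 \right)}} = \frac{1}{7 \left(-24\right)^{2} + 525 \left(-24\right) + 1050 \cdot 300 + 14 \left(-24\right) 300} = \frac{1}{7 \cdot 576 - 12600 + 315000 - 100800} = \frac{1}{4032 - 12600 + 315000 - 100800} = \frac{1}{205632}$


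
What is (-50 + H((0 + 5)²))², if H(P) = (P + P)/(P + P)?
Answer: 2401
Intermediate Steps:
H(P) = 1 (H(P) = (2*P)/((2*P)) = (2*P)*(1/(2*P)) = 1)
(-50 + H((0 + 5)²))² = (-50 + 1)² = (-49)² = 2401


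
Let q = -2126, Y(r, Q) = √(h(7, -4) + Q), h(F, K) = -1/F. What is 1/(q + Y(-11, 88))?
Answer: -14882/31638517 - √4305/31638517 ≈ -0.00047245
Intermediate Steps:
Y(r, Q) = √(-⅐ + Q) (Y(r, Q) = √(-1/7 + Q) = √(-1*⅐ + Q) = √(-⅐ + Q))
1/(q + Y(-11, 88)) = 1/(-2126 + √(-7 + 49*88)/7) = 1/(-2126 + √(-7 + 4312)/7) = 1/(-2126 + √4305/7)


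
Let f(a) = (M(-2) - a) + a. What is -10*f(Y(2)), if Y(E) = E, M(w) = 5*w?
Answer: 100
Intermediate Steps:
f(a) = -10 (f(a) = (5*(-2) - a) + a = (-10 - a) + a = -10)
-10*f(Y(2)) = -10*(-10) = 100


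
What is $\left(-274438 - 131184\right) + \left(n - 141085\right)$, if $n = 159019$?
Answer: $-387688$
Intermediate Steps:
$\left(-274438 - 131184\right) + \left(n - 141085\right) = \left(-274438 - 131184\right) + \left(159019 - 141085\right) = -405622 + \left(159019 - 141085\right) = -405622 + 17934 = -387688$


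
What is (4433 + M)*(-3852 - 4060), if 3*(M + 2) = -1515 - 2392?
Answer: -74262032/3 ≈ -2.4754e+7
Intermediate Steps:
M = -3913/3 (M = -2 + (-1515 - 2392)/3 = -2 + (⅓)*(-3907) = -2 - 3907/3 = -3913/3 ≈ -1304.3)
(4433 + M)*(-3852 - 4060) = (4433 - 3913/3)*(-3852 - 4060) = (9386/3)*(-7912) = -74262032/3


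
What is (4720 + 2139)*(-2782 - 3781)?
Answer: -45015617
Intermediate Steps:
(4720 + 2139)*(-2782 - 3781) = 6859*(-6563) = -45015617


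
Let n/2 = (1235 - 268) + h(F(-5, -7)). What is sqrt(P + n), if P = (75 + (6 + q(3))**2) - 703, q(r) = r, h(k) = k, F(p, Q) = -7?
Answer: sqrt(1373) ≈ 37.054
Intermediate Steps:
n = 1920 (n = 2*((1235 - 268) - 7) = 2*(967 - 7) = 2*960 = 1920)
P = -547 (P = (75 + (6 + 3)**2) - 703 = (75 + 9**2) - 703 = (75 + 81) - 703 = 156 - 703 = -547)
sqrt(P + n) = sqrt(-547 + 1920) = sqrt(1373)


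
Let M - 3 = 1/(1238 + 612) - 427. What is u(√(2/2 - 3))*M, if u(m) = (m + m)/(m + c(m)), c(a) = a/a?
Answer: -784399*√2/(-925*I + 925*√2) ≈ -565.33 - 399.75*I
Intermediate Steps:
c(a) = 1
u(m) = 2*m/(1 + m) (u(m) = (m + m)/(m + 1) = (2*m)/(1 + m) = 2*m/(1 + m))
M = -784399/1850 (M = 3 + (1/(1238 + 612) - 427) = 3 + (1/1850 - 427) = 3 - 789949/1850 = -784399/1850 ≈ -424.00)
u(√(2/2 - 3))*M = (2*√(2/2 - 3)/(1 + √(2/2 - 3)))*(-784399/1850) = (2*√(2*(½) - 3)/(1 + √(2*(½) - 3)))*(-784399/1850) = (2*√(1 - 3)/(1 + √(1 - 3)))*(-784399/1850) = (2*√(-2)/(1 + √(-2)))*(-784399/1850) = (2*(I*√2)/(1 + I*√2))*(-784399/1850) = (2*I*√2/(1 + I*√2))*(-784399/1850) = -784399*I*√2/(925*(1 + I*√2))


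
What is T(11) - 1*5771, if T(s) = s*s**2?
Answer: -4440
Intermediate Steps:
T(s) = s**3
T(11) - 1*5771 = 11**3 - 1*5771 = 1331 - 5771 = -4440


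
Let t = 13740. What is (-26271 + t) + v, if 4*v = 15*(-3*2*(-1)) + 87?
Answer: -49947/4 ≈ -12487.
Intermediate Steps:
v = 177/4 (v = (15*(-3*2*(-1)) + 87)/4 = (15*(-6*(-1)) + 87)/4 = (15*6 + 87)/4 = (90 + 87)/4 = (¼)*177 = 177/4 ≈ 44.250)
(-26271 + t) + v = (-26271 + 13740) + 177/4 = -12531 + 177/4 = -49947/4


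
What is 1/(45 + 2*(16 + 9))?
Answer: 1/95 ≈ 0.010526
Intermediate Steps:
1/(45 + 2*(16 + 9)) = 1/(45 + 2*25) = 1/(45 + 50) = 1/95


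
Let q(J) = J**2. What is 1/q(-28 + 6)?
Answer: 1/484 ≈ 0.0020661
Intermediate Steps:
1/q(-28 + 6) = 1/((-28 + 6)**2) = 1/((-22)**2) = 1/484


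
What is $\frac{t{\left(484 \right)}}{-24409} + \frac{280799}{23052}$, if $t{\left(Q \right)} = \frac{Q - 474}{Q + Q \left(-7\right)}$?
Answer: $\frac{207334191829}{17020957107} \approx 12.181$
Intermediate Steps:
$t{\left(Q \right)} = - \frac{-474 + Q}{6 Q}$ ($t{\left(Q \right)} = \frac{-474 + Q}{Q - 7 Q} = \frac{-474 + Q}{\left(-6\right) Q} = \left(-474 + Q\right) \left(- \frac{1}{6 Q}\right) = - \frac{-474 + Q}{6 Q}$)
$\frac{t{\left(484 \right)}}{-24409} + \frac{280799}{23052} = \frac{\frac{1}{6} \cdot \frac{1}{484} \left(474 - 484\right)}{-24409} + \frac{280799}{23052} = \frac{1}{6} \cdot \frac{1}{484} \left(474 - 484\right) \left(- \frac{1}{24409}\right) + 280799 \cdot \frac{1}{23052} = \frac{1}{6} \cdot \frac{1}{484} \left(-10\right) \left(- \frac{1}{24409}\right) + \frac{280799}{23052} = \left(- \frac{5}{1452}\right) \left(- \frac{1}{24409}\right) + \frac{280799}{23052} = \frac{5}{35441868} + \frac{280799}{23052} = \frac{207334191829}{17020957107}$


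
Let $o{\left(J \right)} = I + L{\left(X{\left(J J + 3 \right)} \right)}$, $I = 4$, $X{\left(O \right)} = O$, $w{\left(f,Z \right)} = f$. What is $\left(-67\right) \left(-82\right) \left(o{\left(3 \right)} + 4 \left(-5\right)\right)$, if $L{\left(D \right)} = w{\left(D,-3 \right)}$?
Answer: $-21976$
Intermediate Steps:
$L{\left(D \right)} = D$
$o{\left(J \right)} = 7 + J^{2}$ ($o{\left(J \right)} = 4 + \left(J J + 3\right) = 4 + \left(J^{2} + 3\right) = 4 + \left(3 + J^{2}\right) = 7 + J^{2}$)
$\left(-67\right) \left(-82\right) \left(o{\left(3 \right)} + 4 \left(-5\right)\right) = \left(-67\right) \left(-82\right) \left(\left(7 + 3^{2}\right) + 4 \left(-5\right)\right) = 5494 \left(\left(7 + 9\right) - 20\right) = 5494 \left(16 - 20\right) = 5494 \left(-4\right) = -21976$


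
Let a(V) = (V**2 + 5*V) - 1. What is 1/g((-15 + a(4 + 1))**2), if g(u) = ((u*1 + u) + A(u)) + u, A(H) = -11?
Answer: 1/3457 ≈ 0.00028927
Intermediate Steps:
a(V) = -1 + V**2 + 5*V
g(u) = -11 + 3*u (g(u) = ((u*1 + u) - 11) + u = ((u + u) - 11) + u = (2*u - 11) + u = (-11 + 2*u) + u = -11 + 3*u)
1/g((-15 + a(4 + 1))**2) = 1/(-11 + 3*(-15 + (-1 + (4 + 1)**2 + 5*(4 + 1)))**2) = 1/(-11 + 3*(-15 + (-1 + 5**2 + 5*5))**2) = 1/(-11 + 3*(-15 + (-1 + 25 + 25))**2) = 1/(-11 + 3*(-15 + 49)**2) = 1/(-11 + 3*34**2) = 1/(-11 + 3*1156) = 1/(-11 + 3468) = 1/3457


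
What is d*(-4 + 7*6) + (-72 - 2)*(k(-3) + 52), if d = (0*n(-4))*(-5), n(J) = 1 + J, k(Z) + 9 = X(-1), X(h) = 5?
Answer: -3552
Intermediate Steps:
k(Z) = -4 (k(Z) = -9 + 5 = -4)
d = 0 (d = (0*(1 - 4))*(-5) = (0*(-3))*(-5) = 0*(-5) = 0)
d*(-4 + 7*6) + (-72 - 2)*(k(-3) + 52) = 0*(-4 + 7*6) + (-72 - 2)*(-4 + 52) = 0*(-4 + 42) - 74*48 = 0*38 - 3552 = 0 - 3552 = -3552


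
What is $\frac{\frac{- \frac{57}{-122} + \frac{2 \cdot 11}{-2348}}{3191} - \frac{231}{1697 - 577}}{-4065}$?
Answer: $\frac{3767961481}{74314793104800} \approx 5.0703 \cdot 10^{-5}$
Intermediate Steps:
$\frac{\frac{- \frac{57}{-122} + \frac{2 \cdot 11}{-2348}}{3191} - \frac{231}{1697 - 577}}{-4065} = \left(\left(\left(-57\right) \left(- \frac{1}{122}\right) + 22 \left(- \frac{1}{2348}\right)\right) \frac{1}{3191} - \frac{231}{1697 - 577}\right) \left(- \frac{1}{4065}\right) = \left(\left(\frac{57}{122} - \frac{11}{1174}\right) \frac{1}{3191} - \frac{231}{1120}\right) \left(- \frac{1}{4065}\right) = \left(\frac{16394}{35807} \cdot \frac{1}{3191} - \frac{33}{160}\right) \left(- \frac{1}{4065}\right) = \left(\frac{16394}{114260137} - \frac{33}{160}\right) \left(- \frac{1}{4065}\right) = \left(- \frac{3767961481}{18281621920}\right) \left(- \frac{1}{4065}\right) = \frac{3767961481}{74314793104800}$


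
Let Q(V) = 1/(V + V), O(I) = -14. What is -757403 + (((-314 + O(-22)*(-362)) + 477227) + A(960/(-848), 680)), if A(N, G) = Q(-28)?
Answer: -15423633/56 ≈ -2.7542e+5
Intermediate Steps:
Q(V) = 1/(2*V)
A(N, G) = -1/56 (A(N, G) = (½)/(-28) = (½)*(-1/28) = -1/56)
-757403 + (((-314 + O(-22)*(-362)) + 477227) + A(960/(-848), 680)) = -757403 + (((-314 - 14*(-362)) + 477227) - 1/56) = -757403 + (((-314 + 5068) + 477227) - 1/56) = -757403 + ((4754 + 477227) - 1/56) = -757403 + (481981 - 1/56) = -757403 + 26990935/56 = -15423633/56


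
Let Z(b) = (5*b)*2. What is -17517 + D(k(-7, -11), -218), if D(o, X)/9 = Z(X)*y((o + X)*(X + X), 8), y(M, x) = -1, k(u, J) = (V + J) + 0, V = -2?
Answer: 2103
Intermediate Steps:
Z(b) = 10*b
k(u, J) = -2 + J (k(u, J) = (-2 + J) + 0 = -2 + J)
D(o, X) = -90*X (D(o, X) = 9*((10*X)*(-1)) = 9*(-10*X) = -90*X)
-17517 + D(k(-7, -11), -218) = -17517 - 90*(-218) = -17517 + 19620 = 2103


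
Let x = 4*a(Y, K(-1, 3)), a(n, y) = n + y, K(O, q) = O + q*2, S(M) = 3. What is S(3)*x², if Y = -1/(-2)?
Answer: 1452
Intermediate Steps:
Y = ½ (Y = -1*(-½) = ½ ≈ 0.50000)
K(O, q) = O + 2*q
x = 22 (x = 4*(½ + (-1 + 2*3)) = 4*(½ + (-1 + 6)) = 4*(½ + 5) = 4*(11/2) = 22)
S(3)*x² = 3*22² = 3*484 = 1452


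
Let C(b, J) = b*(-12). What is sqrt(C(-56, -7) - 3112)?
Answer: 2*I*sqrt(610) ≈ 49.396*I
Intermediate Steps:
C(b, J) = -12*b
sqrt(C(-56, -7) - 3112) = sqrt(-12*(-56) - 3112) = sqrt(672 - 3112) = sqrt(-2440) = 2*I*sqrt(610)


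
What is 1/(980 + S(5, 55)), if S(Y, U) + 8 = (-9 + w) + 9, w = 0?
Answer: 1/972 ≈ 0.0010288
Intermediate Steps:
S(Y, U) = -8 (S(Y, U) = -8 + ((-9 + 0) + 9) = -8 + (-9 + 9) = -8 + 0 = -8)
1/(980 + S(5, 55)) = 1/(980 - 8) = 1/972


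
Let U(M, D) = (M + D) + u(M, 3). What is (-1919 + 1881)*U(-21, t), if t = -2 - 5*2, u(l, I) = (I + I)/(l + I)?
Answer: 3800/3 ≈ 1266.7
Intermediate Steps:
u(l, I) = 2*I/(I + l) (u(l, I) = (2*I)/(I + l) = 2*I/(I + l))
t = -12 (t = -2 - 10 = -12)
U(M, D) = D + M + 6/(3 + M) (U(M, D) = (M + D) + 2*3/(3 + M) = (D + M) + 6/(3 + M) = D + M + 6/(3 + M))
(-1919 + 1881)*U(-21, t) = (-1919 + 1881)*((6 + (3 - 21)*(-12 - 21))/(3 - 21)) = -38*(6 - 18*(-33))/(-18) = -(-19)*(6 + 594)/9 = -(-19)*600/9 = -38*(-100/3) = 3800/3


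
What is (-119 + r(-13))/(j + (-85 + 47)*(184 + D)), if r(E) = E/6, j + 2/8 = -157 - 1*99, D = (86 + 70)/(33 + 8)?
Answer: 59614/3637275 ≈ 0.016390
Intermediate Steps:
D = 156/41 ≈ 3.8049
j = -1025/4 (j = -1/4 + (-157 - 1*99) = -1/4 + (-157 - 99) = -1/4 - 256 = -1025/4 ≈ -256.25)
r(E) = E/6 (r(E) = E*(1/6) = E/6)
(-119 + r(-13))/(j + (-85 + 47)*(184 + D)) = (-119 + (1/6)*(-13))/(-1025/4 + (-85 + 47)*(184 + 156/41)) = (-119 - 13/6)/(-1025/4 - 38*7700/41) = -727/(6*(-1025/4 - 292600/41)) = -727/(6*(-1212425/164)) = -727/6*(-164/1212425) = 59614/3637275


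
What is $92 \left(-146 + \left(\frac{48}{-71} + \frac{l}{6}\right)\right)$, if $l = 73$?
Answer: $- \frac{2635846}{213} \approx -12375.0$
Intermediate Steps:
$92 \left(-146 + \left(\frac{48}{-71} + \frac{l}{6}\right)\right) = 92 \left(-146 + \left(\frac{48}{-71} + \frac{73}{6}\right)\right) = 92 \left(-146 + \left(48 \left(- \frac{1}{71}\right) + 73 \cdot \frac{1}{6}\right)\right) = 92 \left(-146 + \left(- \frac{48}{71} + \frac{73}{6}\right)\right) = 92 \left(-146 + \frac{4895}{426}\right) = 92 \left(- \frac{57301}{426}\right) = - \frac{2635846}{213}$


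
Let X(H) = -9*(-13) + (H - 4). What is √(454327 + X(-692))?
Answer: 2*√113437 ≈ 673.61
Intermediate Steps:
X(H) = 113 + H (X(H) = 117 + (-4 + H) = 113 + H)
√(454327 + X(-692)) = √(454327 + (113 - 692)) = √(454327 - 579) = √453748 = 2*√113437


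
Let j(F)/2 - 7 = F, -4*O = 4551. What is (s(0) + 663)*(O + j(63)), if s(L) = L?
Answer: -2646033/4 ≈ -6.6151e+5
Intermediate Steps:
O = -4551/4 (O = -1/4*4551 = -4551/4 ≈ -1137.8)
j(F) = 14 + 2*F
(s(0) + 663)*(O + j(63)) = (0 + 663)*(-4551/4 + (14 + 2*63)) = 663*(-4551/4 + (14 + 126)) = 663*(-4551/4 + 140) = 663*(-3991/4) = -2646033/4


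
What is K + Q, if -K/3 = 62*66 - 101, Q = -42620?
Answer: -54593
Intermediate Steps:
K = -11973 (K = -3*(62*66 - 101) = -3*(4092 - 101) = -3*3991 = -11973)
K + Q = -11973 - 42620 = -54593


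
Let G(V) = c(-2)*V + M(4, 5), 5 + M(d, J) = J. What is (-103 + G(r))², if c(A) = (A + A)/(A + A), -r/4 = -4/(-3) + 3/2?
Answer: 117649/9 ≈ 13072.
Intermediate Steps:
r = -34/3 (r = -4*(-4/(-3) + 3/2) = -4*(-4*(-⅓) + 3*(½)) = -4*(4/3 + 3/2) = -4*17/6 = -34/3 ≈ -11.333)
M(d, J) = -5 + J
c(A) = 1 (c(A) = (2*A)/((2*A)) = (2*A)*(1/(2*A)) = 1)
G(V) = V (G(V) = 1*V + (-5 + 5) = V + 0 = V)
(-103 + G(r))² = (-103 - 34/3)² = (-343/3)² = 117649/9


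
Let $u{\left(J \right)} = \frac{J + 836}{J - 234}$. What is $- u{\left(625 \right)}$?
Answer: $- \frac{1461}{391} \approx -3.7366$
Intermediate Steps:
$u{\left(J \right)} = \frac{836 + J}{-234 + J}$
$- u{\left(625 \right)} = - \frac{836 + 625}{-234 + 625} = - \frac{1461}{391}$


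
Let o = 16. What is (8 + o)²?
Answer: 576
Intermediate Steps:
(8 + o)² = (8 + 16)² = 24² = 576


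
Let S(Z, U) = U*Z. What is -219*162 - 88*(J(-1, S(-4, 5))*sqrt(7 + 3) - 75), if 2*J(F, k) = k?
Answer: -28878 + 880*sqrt(10) ≈ -26095.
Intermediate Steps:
J(F, k) = k/2
-219*162 - 88*(J(-1, S(-4, 5))*sqrt(7 + 3) - 75) = -219*162 - 88*(((5*(-4))/2)*sqrt(7 + 3) - 75) = -35478 - 88*(((1/2)*(-20))*sqrt(10) - 75) = -35478 - 88*(-10*sqrt(10) - 75) = -35478 - 88*(-75 - 10*sqrt(10)) = -35478 - (-6600 - 880*sqrt(10)) = -35478 + (6600 + 880*sqrt(10)) = -28878 + 880*sqrt(10)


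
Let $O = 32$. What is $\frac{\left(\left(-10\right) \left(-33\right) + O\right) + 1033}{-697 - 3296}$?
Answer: $- \frac{465}{1331} \approx -0.34936$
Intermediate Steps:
$\frac{\left(\left(-10\right) \left(-33\right) + O\right) + 1033}{-697 - 3296} = \frac{\left(\left(-10\right) \left(-33\right) + 32\right) + 1033}{-697 - 3296} = \frac{\left(330 + 32\right) + 1033}{-3993} = \left(362 + 1033\right) \left(- \frac{1}{3993}\right) = 1395 \left(- \frac{1}{3993}\right) = - \frac{465}{1331}$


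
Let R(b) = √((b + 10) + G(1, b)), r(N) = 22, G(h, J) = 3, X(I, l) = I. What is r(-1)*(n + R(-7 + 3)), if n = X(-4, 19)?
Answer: -22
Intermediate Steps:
R(b) = √(13 + b) (R(b) = √((b + 10) + 3) = √((10 + b) + 3) = √(13 + b))
n = -4
r(-1)*(n + R(-7 + 3)) = 22*(-4 + √(13 + (-7 + 3))) = 22*(-4 + √(13 - 4)) = 22*(-4 + √9) = 22*(-4 + 3) = 22*(-1) = -22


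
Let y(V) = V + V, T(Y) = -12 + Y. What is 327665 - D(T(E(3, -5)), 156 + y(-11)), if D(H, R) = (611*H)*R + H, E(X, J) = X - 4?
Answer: 1392040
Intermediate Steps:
E(X, J) = -4 + X
y(V) = 2*V
D(H, R) = H + 611*H*R (D(H, R) = 611*H*R + H = H + 611*H*R)
327665 - D(T(E(3, -5)), 156 + y(-11)) = 327665 - (-12 + (-4 + 3))*(1 + 611*(156 + 2*(-11))) = 327665 - (-12 - 1)*(1 + 611*(156 - 22)) = 327665 - (-13)*(1 + 611*134) = 327665 - (-13)*(1 + 81874) = 327665 - (-13)*81875 = 327665 - 1*(-1064375) = 327665 + 1064375 = 1392040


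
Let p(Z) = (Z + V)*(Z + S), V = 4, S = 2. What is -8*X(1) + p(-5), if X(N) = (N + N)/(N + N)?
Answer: -5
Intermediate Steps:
X(N) = 1 (X(N) = (2*N)/((2*N)) = (2*N)*(1/(2*N)) = 1)
p(Z) = (2 + Z)*(4 + Z) (p(Z) = (Z + 4)*(Z + 2) = (4 + Z)*(2 + Z) = (2 + Z)*(4 + Z))
-8*X(1) + p(-5) = -8*1 + (8 + (-5)**2 + 6*(-5)) = -8 + (8 + 25 - 30) = -8 + 3 = -5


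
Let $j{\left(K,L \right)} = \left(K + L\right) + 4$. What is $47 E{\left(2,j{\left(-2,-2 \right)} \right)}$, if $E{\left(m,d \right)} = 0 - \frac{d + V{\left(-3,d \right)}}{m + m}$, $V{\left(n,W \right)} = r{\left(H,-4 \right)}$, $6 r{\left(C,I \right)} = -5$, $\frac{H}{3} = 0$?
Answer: $\frac{235}{24} \approx 9.7917$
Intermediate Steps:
$H = 0$ ($H = 3 \cdot 0 = 0$)
$r{\left(C,I \right)} = - \frac{5}{6}$ ($r{\left(C,I \right)} = \frac{1}{6} \left(-5\right) = - \frac{5}{6}$)
$V{\left(n,W \right)} = - \frac{5}{6}$
$j{\left(K,L \right)} = 4 + K + L$
$E{\left(m,d \right)} = - \frac{- \frac{5}{6} + d}{2 m}$ ($E{\left(m,d \right)} = 0 - \frac{d - \frac{5}{6}}{m + m} = 0 - \frac{- \frac{5}{6} + d}{2 m} = - \frac{- \frac{5}{6} + d}{2 m}$)
$47 E{\left(2,j{\left(-2,-2 \right)} \right)} = 47 \frac{5 - 6 \left(4 - 2 - 2\right)}{12 \cdot 2} = 47 \cdot \frac{1}{12} \cdot \frac{1}{2} \left(5 - 0\right) = 47 \cdot \frac{1}{12} \cdot \frac{1}{2} \left(5 + 0\right) = 47 \cdot \frac{1}{12} \cdot \frac{1}{2} \cdot 5 = 47 \cdot \frac{5}{24} = \frac{235}{24}$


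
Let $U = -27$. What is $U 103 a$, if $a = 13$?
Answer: $-36153$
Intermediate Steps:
$U 103 a = \left(-27\right) 103 \cdot 13 = \left(-2781\right) 13 = -36153$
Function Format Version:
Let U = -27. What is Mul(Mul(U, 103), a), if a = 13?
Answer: -36153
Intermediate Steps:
Mul(Mul(U, 103), a) = Mul(Mul(-27, 103), 13) = Mul(-2781, 13) = -36153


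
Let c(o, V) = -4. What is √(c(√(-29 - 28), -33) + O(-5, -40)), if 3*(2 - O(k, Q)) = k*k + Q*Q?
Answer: I*√4893/3 ≈ 23.317*I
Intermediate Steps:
O(k, Q) = 2 - Q²/3 - k²/3 (O(k, Q) = 2 - (k*k + Q*Q)/3 = 2 - (k² + Q²)/3 = 2 - (Q² + k²)/3 = 2 + (-Q²/3 - k²/3) = 2 - Q²/3 - k²/3)
√(c(√(-29 - 28), -33) + O(-5, -40)) = √(-4 + (2 - ⅓*(-40)² - ⅓*(-5)²)) = √(-4 + (2 - ⅓*1600 - ⅓*25)) = √(-4 + (2 - 1600/3 - 25/3)) = √(-4 - 1619/3) = √(-1631/3) = I*√4893/3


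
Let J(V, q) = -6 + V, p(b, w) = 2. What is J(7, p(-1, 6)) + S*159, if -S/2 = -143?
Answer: 45475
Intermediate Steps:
S = 286 (S = -2*(-143) = 286)
J(7, p(-1, 6)) + S*159 = (-6 + 7) + 286*159 = 1 + 45474 = 45475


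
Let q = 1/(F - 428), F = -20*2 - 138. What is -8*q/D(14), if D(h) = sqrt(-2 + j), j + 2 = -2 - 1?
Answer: -4*I*sqrt(7)/2121 ≈ -0.0049896*I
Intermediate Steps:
j = -5 (j = -2 + (-2 - 1) = -2 - 3 = -5)
F = -178 (F = -40 - 138 = -178)
D(h) = I*sqrt(7) (D(h) = sqrt(-2 - 5) = sqrt(-7) = I*sqrt(7))
q = -1/606 (q = 1/(-178 - 428) = 1/(-606) = -1/606 ≈ -0.0016502)
-8*q/D(14) = -(-4)/(303*(I*sqrt(7))) = -(-4)*(-I*sqrt(7)/7)/303 = -4*I*sqrt(7)/2121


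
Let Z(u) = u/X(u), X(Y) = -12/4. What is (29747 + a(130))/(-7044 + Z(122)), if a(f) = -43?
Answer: -44556/10627 ≈ -4.1927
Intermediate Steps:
X(Y) = -3 (X(Y) = -12*1/4 = -3)
Z(u) = -u/3 (Z(u) = u/(-3) = u*(-1/3) = -u/3)
(29747 + a(130))/(-7044 + Z(122)) = (29747 - 43)/(-7044 - 1/3*122) = 29704/(-7044 - 122/3) = 29704/(-21254/3) = 29704*(-3/21254) = -44556/10627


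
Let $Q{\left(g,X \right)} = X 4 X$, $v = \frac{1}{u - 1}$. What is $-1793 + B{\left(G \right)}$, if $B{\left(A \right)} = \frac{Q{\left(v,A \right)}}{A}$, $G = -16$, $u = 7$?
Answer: $-1857$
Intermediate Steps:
$v = \frac{1}{6}$ ($v = \frac{1}{7 - 1} = \frac{1}{6} \approx 0.16667$)
$Q{\left(g,X \right)} = 4 X^{2}$ ($Q{\left(g,X \right)} = 4 X X = 4 X^{2}$)
$B{\left(A \right)} = 4 A$ ($B{\left(A \right)} = \frac{4 A^{2}}{A} = 4 A$)
$-1793 + B{\left(G \right)} = -1793 + 4 \left(-16\right) = -1793 - 64 = -1857$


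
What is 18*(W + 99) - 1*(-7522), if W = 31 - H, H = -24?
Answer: 10294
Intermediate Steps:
W = 55 (W = 31 - 1*(-24) = 31 + 24 = 55)
18*(W + 99) - 1*(-7522) = 18*(55 + 99) - 1*(-7522) = 18*154 + 7522 = 2772 + 7522 = 10294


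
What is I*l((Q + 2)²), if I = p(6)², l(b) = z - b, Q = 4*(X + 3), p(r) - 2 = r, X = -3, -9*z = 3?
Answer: -832/3 ≈ -277.33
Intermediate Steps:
z = -⅓ (z = -⅑*3 = -⅓ ≈ -0.33333)
p(r) = 2 + r
Q = 0 (Q = 4*(-3 + 3) = 4*0 = 0)
l(b) = -⅓ - b
I = 64 (I = (2 + 6)² = 8² = 64)
I*l((Q + 2)²) = 64*(-⅓ - (0 + 2)²) = 64*(-⅓ - 1*2²) = 64*(-⅓ - 1*4) = 64*(-⅓ - 4) = 64*(-13/3) = -832/3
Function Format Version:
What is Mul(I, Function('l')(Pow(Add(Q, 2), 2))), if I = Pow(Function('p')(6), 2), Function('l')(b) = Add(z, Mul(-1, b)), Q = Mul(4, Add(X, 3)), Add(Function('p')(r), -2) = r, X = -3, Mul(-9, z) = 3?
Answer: Rational(-832, 3) ≈ -277.33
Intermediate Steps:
z = Rational(-1, 3) (z = Mul(Rational(-1, 9), 3) = Rational(-1, 3) ≈ -0.33333)
Function('p')(r) = Add(2, r)
Q = 0 (Q = Mul(4, Add(-3, 3)) = Mul(4, 0) = 0)
Function('l')(b) = Add(Rational(-1, 3), Mul(-1, b))
I = 64 (I = Pow(Add(2, 6), 2) = Pow(8, 2) = 64)
Mul(I, Function('l')(Pow(Add(Q, 2), 2))) = Mul(64, Add(Rational(-1, 3), Mul(-1, Pow(Add(0, 2), 2)))) = Mul(64, Add(Rational(-1, 3), Mul(-1, Pow(2, 2)))) = Mul(64, Add(Rational(-1, 3), Mul(-1, 4))) = Mul(64, Add(Rational(-1, 3), -4)) = Mul(64, Rational(-13, 3)) = Rational(-832, 3)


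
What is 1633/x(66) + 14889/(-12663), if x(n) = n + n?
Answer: 297037/26532 ≈ 11.195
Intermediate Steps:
x(n) = 2*n
1633/x(66) + 14889/(-12663) = 1633/((2*66)) + 14889/(-12663) = 1633/132 + 14889*(-1/12663) = 1633*(1/132) - 709/603 = 1633/132 - 709/603 = 297037/26532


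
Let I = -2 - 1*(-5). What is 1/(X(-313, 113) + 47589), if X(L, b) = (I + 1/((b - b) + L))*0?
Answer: 1/47589 ≈ 2.1013e-5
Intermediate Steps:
I = 3 (I = -2 + 5 = 3)
X(L, b) = 0 (X(L, b) = (3 + 1/((b - b) + L))*0 = (3 + 1/(0 + L))*0 = (3 + 1/L)*0 = 0)
1/(X(-313, 113) + 47589) = 1/(0 + 47589) = 1/47589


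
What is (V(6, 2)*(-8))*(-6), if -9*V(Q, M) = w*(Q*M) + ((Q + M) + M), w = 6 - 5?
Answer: -352/3 ≈ -117.33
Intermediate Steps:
w = 1
V(Q, M) = -2*M/9 - Q/9 - M*Q/9 (V(Q, M) = -(1*(Q*M) + ((Q + M) + M))/9 = -(1*(M*Q) + ((M + Q) + M))/9 = -(M*Q + (Q + 2*M))/9 = -(Q + 2*M + M*Q)/9 = -2*M/9 - Q/9 - M*Q/9)
(V(6, 2)*(-8))*(-6) = ((-2/9*2 - ⅑*6 - ⅑*2*6)*(-8))*(-6) = ((-4/9 - ⅔ - 4/3)*(-8))*(-6) = -22/9*(-8)*(-6) = (176/9)*(-6) = -352/3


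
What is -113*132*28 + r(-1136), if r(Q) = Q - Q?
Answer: -417648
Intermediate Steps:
r(Q) = 0
-113*132*28 + r(-1136) = -113*132*28 + 0 = -14916*28 + 0 = -417648 + 0 = -417648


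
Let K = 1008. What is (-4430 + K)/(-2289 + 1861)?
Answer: 1711/214 ≈ 7.9953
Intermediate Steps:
(-4430 + K)/(-2289 + 1861) = (-4430 + 1008)/(-2289 + 1861) = -3422/(-428) = -3422*(-1/428) = 1711/214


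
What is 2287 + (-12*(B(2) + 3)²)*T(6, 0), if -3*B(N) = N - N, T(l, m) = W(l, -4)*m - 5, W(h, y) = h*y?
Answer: 2827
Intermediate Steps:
T(l, m) = -5 - 4*l*m (T(l, m) = (l*(-4))*m - 5 = (-4*l)*m - 5 = -4*l*m - 5 = -5 - 4*l*m)
B(N) = 0 (B(N) = -(N - N)/3 = -⅓*0 = 0)
2287 + (-12*(B(2) + 3)²)*T(6, 0) = 2287 + (-12*(0 + 3)²)*(-5 - 4*6*0) = 2287 + (-12*3²)*(-5 + 0) = 2287 - 12*9*(-5) = 2287 - 108*(-5) = 2287 + 540 = 2827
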